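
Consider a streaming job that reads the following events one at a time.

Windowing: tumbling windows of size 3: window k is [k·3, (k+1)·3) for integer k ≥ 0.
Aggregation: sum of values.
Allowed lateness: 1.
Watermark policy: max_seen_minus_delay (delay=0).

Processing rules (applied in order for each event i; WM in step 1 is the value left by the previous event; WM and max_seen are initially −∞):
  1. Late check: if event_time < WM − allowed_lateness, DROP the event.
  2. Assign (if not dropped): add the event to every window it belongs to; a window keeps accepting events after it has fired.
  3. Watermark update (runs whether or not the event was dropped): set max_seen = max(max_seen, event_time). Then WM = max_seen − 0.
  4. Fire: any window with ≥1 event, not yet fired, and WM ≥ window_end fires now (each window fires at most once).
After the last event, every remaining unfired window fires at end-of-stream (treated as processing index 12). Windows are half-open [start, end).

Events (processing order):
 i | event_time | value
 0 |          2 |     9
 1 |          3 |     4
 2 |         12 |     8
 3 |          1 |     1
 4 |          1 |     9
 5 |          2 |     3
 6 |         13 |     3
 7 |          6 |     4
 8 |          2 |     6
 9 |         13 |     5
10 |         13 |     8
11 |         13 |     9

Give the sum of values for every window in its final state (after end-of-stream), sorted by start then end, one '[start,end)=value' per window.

[0,3)=9 [3,6)=4 [12,15)=33

i=0 t=2 v=9: → [0,3); WM=2
i=1 t=3 v=4: → [3,6); WM=3; [0,3) fires=9
i=2 t=12 v=8: → [12,15); WM=12; [3,6) fires=4
i=3 t=1 v=1: DROP (t<12-1); WM=12
i=4 t=1 v=9: DROP (t<12-1); WM=12
i=5 t=2 v=3: DROP (t<12-1); WM=12
i=6 t=13 v=3: → [12,15); WM=13
i=7 t=6 v=4: DROP (t<13-1); WM=13
i=8 t=2 v=6: DROP (t<13-1); WM=13
i=9 t=13 v=5: → [12,15); WM=13
i=10 t=13 v=8: → [12,15); WM=13
i=11 t=13 v=9: → [12,15); WM=13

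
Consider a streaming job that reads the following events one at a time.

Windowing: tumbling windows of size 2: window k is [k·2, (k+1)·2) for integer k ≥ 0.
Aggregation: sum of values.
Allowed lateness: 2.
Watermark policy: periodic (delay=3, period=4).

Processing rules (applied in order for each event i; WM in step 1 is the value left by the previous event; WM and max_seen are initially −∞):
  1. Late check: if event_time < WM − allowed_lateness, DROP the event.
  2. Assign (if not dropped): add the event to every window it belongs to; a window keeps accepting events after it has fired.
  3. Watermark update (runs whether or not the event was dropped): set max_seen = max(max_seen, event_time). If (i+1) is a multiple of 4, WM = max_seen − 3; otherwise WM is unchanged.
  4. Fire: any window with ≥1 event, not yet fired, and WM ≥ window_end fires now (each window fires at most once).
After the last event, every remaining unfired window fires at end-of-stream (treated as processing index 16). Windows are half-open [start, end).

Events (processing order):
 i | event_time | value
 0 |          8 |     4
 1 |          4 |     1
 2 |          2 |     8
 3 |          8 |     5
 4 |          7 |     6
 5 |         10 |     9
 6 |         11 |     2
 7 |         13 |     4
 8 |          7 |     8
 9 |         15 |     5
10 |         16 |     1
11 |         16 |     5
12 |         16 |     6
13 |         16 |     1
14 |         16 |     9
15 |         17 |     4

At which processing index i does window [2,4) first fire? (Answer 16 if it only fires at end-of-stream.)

3

i=0 t=8 v=4: → [8,10); WM=−∞
i=1 t=4 v=1: → [4,6); WM=−∞
i=2 t=2 v=8: → [2,4); WM=−∞
i=3 t=8 v=5: → [8,10); WM=5; [2,4) fires=8
i=4 t=7 v=6: → [6,8); WM=5
i=5 t=10 v=9: → [10,12); WM=5
i=6 t=11 v=2: → [10,12); WM=5
i=7 t=13 v=4: → [12,14); WM=10; [4,6) fires=1 [6,8) fires=6 [8,10) fires=9
i=8 t=7 v=8: DROP (t<10-2); WM=10
i=9 t=15 v=5: → [14,16); WM=10
i=10 t=16 v=1: → [16,18); WM=10
i=11 t=16 v=5: → [16,18); WM=13; [10,12) fires=11
i=12 t=16 v=6: → [16,18); WM=13
i=13 t=16 v=1: → [16,18); WM=13
i=14 t=16 v=9: → [16,18); WM=13
i=15 t=17 v=4: → [16,18); WM=14; [12,14) fires=4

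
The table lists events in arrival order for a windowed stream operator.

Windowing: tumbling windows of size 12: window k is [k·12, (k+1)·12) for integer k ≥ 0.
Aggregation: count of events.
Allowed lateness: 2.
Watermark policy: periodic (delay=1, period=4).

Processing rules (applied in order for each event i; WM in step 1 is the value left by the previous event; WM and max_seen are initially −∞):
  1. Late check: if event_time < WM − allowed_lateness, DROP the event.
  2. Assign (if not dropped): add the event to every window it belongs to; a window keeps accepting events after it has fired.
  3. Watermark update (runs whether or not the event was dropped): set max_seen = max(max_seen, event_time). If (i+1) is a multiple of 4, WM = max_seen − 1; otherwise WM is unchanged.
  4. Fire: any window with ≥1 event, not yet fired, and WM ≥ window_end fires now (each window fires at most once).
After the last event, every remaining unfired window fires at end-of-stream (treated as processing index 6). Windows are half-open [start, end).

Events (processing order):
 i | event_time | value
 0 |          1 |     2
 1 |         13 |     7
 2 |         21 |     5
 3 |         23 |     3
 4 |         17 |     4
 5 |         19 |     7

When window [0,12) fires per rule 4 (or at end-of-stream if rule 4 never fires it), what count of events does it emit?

i=0 t=1 v=2: → [0,12); WM=−∞
i=1 t=13 v=7: → [12,24); WM=−∞
i=2 t=21 v=5: → [12,24); WM=−∞
i=3 t=23 v=3: → [12,24); WM=22; [0,12) fires=1
i=4 t=17 v=4: DROP (t<22-2); WM=22
i=5 t=19 v=7: DROP (t<22-2); WM=22

1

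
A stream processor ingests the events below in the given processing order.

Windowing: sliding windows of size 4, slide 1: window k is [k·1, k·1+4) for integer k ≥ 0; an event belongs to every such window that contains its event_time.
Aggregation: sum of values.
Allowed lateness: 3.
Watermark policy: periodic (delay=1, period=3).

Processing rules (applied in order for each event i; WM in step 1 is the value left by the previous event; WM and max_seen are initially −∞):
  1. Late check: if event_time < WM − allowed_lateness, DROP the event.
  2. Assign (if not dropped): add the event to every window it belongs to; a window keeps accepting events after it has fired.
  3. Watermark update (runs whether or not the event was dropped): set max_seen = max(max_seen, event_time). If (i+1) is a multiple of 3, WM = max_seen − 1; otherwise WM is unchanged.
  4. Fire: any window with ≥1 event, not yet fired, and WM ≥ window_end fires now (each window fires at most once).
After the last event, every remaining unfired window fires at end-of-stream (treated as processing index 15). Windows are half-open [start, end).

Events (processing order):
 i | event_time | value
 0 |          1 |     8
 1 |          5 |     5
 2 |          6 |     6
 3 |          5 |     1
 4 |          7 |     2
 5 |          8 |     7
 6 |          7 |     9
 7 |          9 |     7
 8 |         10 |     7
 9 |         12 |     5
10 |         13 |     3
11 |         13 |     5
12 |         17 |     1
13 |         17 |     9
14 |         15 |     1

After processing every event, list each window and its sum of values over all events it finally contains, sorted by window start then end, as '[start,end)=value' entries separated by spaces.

[0,4)=8 [1,5)=8 [2,6)=6 [3,7)=12 [4,8)=23 [5,9)=30 [6,10)=31 [7,11)=32 [8,12)=21 [9,13)=19 [10,14)=20 [11,15)=13 [12,16)=14 [13,17)=9 [14,18)=11 [15,19)=11 [16,20)=10 [17,21)=10

i=0 t=1 v=8: → [1,5),[0,4); WM=−∞
i=1 t=5 v=5: → [5,9),[4,8),[3,7),[2,6); WM=−∞
i=2 t=6 v=6: → [6,10),[5,9),[4,8),[3,7); WM=5; [0,4) fires=8 [1,5) fires=8
i=3 t=5 v=1: → [5,9),[4,8),[3,7),[2,6); WM=5
i=4 t=7 v=2: → [7,11),[6,10),[5,9),[4,8); WM=5
i=5 t=8 v=7: → [8,12),[7,11),[6,10),[5,9); WM=7; [2,6) fires=6 [3,7) fires=12
i=6 t=7 v=9: → [7,11),[6,10),[5,9),[4,8); WM=7
i=7 t=9 v=7: → [9,13),[8,12),[7,11),[6,10); WM=7
i=8 t=10 v=7: → [10,14),[9,13),[8,12),[7,11); WM=9; [4,8) fires=23 [5,9) fires=30
i=9 t=12 v=5: → [12,16),[11,15),[10,14),[9,13); WM=9
i=10 t=13 v=3: → [13,17),[12,16),[11,15),[10,14); WM=9
i=11 t=13 v=5: → [13,17),[12,16),[11,15),[10,14); WM=12; [6,10) fires=31 [7,11) fires=32 [8,12) fires=21
i=12 t=17 v=1: → [17,21),[16,20),[15,19),[14,18); WM=12
i=13 t=17 v=9: → [17,21),[16,20),[15,19),[14,18); WM=12
i=14 t=15 v=1: → [15,19),[14,18),[13,17),[12,16); WM=16; [9,13) fires=19 [10,14) fires=20 [11,15) fires=13 [12,16) fires=14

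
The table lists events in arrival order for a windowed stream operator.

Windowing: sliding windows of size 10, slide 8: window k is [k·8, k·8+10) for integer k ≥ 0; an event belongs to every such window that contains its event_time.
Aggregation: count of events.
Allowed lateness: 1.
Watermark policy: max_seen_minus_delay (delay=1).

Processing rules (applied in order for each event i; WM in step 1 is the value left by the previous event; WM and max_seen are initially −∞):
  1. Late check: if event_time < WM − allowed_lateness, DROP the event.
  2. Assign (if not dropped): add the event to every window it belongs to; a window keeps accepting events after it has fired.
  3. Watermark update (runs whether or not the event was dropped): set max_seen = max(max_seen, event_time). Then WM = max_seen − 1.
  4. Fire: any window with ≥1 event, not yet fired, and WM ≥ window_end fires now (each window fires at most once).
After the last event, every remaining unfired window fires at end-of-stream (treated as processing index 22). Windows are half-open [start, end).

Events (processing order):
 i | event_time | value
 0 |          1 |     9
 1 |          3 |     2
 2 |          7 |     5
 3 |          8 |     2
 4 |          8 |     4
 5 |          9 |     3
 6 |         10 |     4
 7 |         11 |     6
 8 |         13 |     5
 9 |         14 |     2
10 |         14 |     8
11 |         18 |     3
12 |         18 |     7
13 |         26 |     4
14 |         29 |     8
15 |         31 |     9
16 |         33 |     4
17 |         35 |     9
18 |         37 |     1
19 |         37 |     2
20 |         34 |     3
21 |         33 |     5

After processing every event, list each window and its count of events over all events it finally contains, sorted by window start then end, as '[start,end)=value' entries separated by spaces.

i=0 t=1 v=9: → [0,10); WM=0
i=1 t=3 v=2: → [0,10); WM=2
i=2 t=7 v=5: → [0,10); WM=6
i=3 t=8 v=2: → [8,18),[0,10); WM=7
i=4 t=8 v=4: → [8,18),[0,10); WM=7
i=5 t=9 v=3: → [8,18),[0,10); WM=8
i=6 t=10 v=4: → [8,18); WM=9
i=7 t=11 v=6: → [8,18); WM=10; [0,10) fires=6
i=8 t=13 v=5: → [8,18); WM=12
i=9 t=14 v=2: → [8,18); WM=13
i=10 t=14 v=8: → [8,18); WM=13
i=11 t=18 v=3: → [16,26); WM=17
i=12 t=18 v=7: → [16,26); WM=17
i=13 t=26 v=4: → [24,34); WM=25; [8,18) fires=8
i=14 t=29 v=8: → [24,34); WM=28; [16,26) fires=2
i=15 t=31 v=9: → [24,34); WM=30
i=16 t=33 v=4: → [32,42),[24,34); WM=32
i=17 t=35 v=9: → [32,42); WM=34; [24,34) fires=4
i=18 t=37 v=1: → [32,42); WM=36
i=19 t=37 v=2: → [32,42); WM=36
i=20 t=34 v=3: DROP (t<36-1); WM=36
i=21 t=33 v=5: DROP (t<36-1); WM=36

[0,10)=6 [8,18)=8 [16,26)=2 [24,34)=4 [32,42)=4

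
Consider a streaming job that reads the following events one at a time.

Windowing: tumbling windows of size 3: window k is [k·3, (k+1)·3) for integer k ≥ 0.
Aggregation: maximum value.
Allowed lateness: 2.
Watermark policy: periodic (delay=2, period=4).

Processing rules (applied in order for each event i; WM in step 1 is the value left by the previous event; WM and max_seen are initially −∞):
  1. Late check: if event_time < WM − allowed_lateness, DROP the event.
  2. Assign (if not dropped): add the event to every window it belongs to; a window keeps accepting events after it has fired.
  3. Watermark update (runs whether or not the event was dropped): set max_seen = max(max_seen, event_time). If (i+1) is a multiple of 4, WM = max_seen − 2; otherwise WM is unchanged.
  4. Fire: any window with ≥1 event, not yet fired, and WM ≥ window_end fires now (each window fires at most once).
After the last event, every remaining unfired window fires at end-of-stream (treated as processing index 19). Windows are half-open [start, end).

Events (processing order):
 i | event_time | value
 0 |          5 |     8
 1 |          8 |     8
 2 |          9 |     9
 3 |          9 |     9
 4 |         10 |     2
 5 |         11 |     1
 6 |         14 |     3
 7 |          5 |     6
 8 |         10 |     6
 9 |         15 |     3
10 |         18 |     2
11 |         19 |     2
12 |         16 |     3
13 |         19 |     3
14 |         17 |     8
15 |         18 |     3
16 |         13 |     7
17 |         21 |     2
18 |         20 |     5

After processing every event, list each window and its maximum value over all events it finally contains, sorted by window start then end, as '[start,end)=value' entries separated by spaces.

[3,6)=8 [6,9)=8 [9,12)=9 [12,15)=3 [15,18)=8 [18,21)=5 [21,24)=2

i=0 t=5 v=8: → [3,6); WM=−∞
i=1 t=8 v=8: → [6,9); WM=−∞
i=2 t=9 v=9: → [9,12); WM=−∞
i=3 t=9 v=9: → [9,12); WM=7; [3,6) fires=8
i=4 t=10 v=2: → [9,12); WM=7
i=5 t=11 v=1: → [9,12); WM=7
i=6 t=14 v=3: → [12,15); WM=7
i=7 t=5 v=6: → [3,6); WM=12; [6,9) fires=8 [9,12) fires=9
i=8 t=10 v=6: → [9,12); WM=12
i=9 t=15 v=3: → [15,18); WM=12
i=10 t=18 v=2: → [18,21); WM=12
i=11 t=19 v=2: → [18,21); WM=17; [12,15) fires=3
i=12 t=16 v=3: → [15,18); WM=17
i=13 t=19 v=3: → [18,21); WM=17
i=14 t=17 v=8: → [15,18); WM=17
i=15 t=18 v=3: → [18,21); WM=17
i=16 t=13 v=7: DROP (t<17-2); WM=17
i=17 t=21 v=2: → [21,24); WM=17
i=18 t=20 v=5: → [18,21); WM=17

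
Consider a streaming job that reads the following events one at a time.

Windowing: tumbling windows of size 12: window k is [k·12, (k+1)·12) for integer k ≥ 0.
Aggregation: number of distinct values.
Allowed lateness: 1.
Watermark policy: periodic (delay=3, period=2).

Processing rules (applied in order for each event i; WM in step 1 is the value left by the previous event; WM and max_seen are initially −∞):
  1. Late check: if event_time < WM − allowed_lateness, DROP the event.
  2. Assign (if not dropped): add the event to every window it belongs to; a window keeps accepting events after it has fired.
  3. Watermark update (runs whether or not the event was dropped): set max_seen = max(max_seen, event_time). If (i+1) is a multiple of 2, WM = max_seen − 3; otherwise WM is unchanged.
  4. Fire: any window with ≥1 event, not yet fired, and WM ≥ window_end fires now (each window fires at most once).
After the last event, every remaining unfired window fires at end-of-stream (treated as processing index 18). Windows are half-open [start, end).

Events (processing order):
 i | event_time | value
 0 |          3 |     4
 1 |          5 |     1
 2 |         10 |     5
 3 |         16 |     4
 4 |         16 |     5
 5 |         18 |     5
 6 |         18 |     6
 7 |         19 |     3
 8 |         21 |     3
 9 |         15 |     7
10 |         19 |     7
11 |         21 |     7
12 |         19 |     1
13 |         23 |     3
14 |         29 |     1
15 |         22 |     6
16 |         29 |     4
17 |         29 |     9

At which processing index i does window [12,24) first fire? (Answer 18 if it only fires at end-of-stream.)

15

i=0 t=3 v=4: → [0,12); WM=−∞
i=1 t=5 v=1: → [0,12); WM=2
i=2 t=10 v=5: → [0,12); WM=2
i=3 t=16 v=4: → [12,24); WM=13; [0,12) fires=3
i=4 t=16 v=5: → [12,24); WM=13
i=5 t=18 v=5: → [12,24); WM=15
i=6 t=18 v=6: → [12,24); WM=15
i=7 t=19 v=3: → [12,24); WM=16
i=8 t=21 v=3: → [12,24); WM=16
i=9 t=15 v=7: → [12,24); WM=18
i=10 t=19 v=7: → [12,24); WM=18
i=11 t=21 v=7: → [12,24); WM=18
i=12 t=19 v=1: → [12,24); WM=18
i=13 t=23 v=3: → [12,24); WM=20
i=14 t=29 v=1: → [24,36); WM=20
i=15 t=22 v=6: → [12,24); WM=26; [12,24) fires=6
i=16 t=29 v=4: → [24,36); WM=26
i=17 t=29 v=9: → [24,36); WM=26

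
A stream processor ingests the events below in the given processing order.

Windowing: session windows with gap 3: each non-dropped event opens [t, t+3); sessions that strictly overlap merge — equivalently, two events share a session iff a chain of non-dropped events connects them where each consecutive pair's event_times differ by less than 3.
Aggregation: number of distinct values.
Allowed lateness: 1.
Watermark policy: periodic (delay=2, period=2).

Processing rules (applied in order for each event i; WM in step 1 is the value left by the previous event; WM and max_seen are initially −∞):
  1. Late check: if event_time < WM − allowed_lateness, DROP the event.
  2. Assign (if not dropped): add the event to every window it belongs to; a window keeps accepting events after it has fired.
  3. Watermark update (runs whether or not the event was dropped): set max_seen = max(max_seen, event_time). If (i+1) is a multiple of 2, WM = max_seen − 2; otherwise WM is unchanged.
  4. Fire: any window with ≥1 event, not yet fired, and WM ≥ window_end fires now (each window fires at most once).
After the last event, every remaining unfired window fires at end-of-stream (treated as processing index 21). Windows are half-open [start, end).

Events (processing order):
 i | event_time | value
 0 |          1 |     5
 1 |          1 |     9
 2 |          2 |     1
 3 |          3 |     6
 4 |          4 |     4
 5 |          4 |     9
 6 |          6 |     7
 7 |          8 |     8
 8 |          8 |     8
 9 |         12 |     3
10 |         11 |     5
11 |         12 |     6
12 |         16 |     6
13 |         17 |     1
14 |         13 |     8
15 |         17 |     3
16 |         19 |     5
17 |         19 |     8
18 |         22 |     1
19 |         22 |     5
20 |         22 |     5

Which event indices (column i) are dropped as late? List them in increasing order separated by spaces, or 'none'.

i=0 t=1 v=5: → [1,4); WM=−∞
i=1 t=1 v=9: → [1,4); WM=-1
i=2 t=2 v=1: → [1,5); WM=-1
i=3 t=3 v=6: → [1,6); WM=1
i=4 t=4 v=4: → [1,7); WM=1
i=5 t=4 v=9: → [1,7); WM=2
i=6 t=6 v=7: → [1,9); WM=2
i=7 t=8 v=8: → [1,11); WM=6
i=8 t=8 v=8: → [1,11); WM=6
i=9 t=12 v=3: → [12,15); WM=10
i=10 t=11 v=5: → [11,15); WM=10
i=11 t=12 v=6: → [11,15); WM=10
i=12 t=16 v=6: → [16,19); WM=10
i=13 t=17 v=1: → [16,20); WM=15
i=14 t=13 v=8: DROP (t<15-1); WM=15
i=15 t=17 v=3: → [16,20); WM=15
i=16 t=19 v=5: → [16,22); WM=15
i=17 t=19 v=8: → [16,22); WM=17
i=18 t=22 v=1: → [22,25); WM=17
i=19 t=22 v=5: → [22,25); WM=20
i=20 t=22 v=5: → [22,25); WM=20

14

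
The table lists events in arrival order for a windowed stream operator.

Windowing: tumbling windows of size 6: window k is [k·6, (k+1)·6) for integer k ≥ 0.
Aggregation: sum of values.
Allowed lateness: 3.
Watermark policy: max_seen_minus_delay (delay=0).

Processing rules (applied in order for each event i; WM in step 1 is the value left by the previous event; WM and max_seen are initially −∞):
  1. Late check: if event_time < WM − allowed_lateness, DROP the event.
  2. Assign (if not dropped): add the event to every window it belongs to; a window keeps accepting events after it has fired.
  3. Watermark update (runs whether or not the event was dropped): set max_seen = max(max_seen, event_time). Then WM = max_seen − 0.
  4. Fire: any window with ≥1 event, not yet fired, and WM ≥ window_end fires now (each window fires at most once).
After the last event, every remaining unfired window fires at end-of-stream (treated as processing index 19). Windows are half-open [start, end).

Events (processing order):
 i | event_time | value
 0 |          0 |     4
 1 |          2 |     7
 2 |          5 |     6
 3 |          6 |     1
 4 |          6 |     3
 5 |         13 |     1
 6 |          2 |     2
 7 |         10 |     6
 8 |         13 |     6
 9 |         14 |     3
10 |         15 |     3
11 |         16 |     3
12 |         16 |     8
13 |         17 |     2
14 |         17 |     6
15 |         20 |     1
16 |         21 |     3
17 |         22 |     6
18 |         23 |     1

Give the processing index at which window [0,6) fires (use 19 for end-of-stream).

i=0 t=0 v=4: → [0,6); WM=0
i=1 t=2 v=7: → [0,6); WM=2
i=2 t=5 v=6: → [0,6); WM=5
i=3 t=6 v=1: → [6,12); WM=6; [0,6) fires=17
i=4 t=6 v=3: → [6,12); WM=6
i=5 t=13 v=1: → [12,18); WM=13; [6,12) fires=4
i=6 t=2 v=2: DROP (t<13-3); WM=13
i=7 t=10 v=6: → [6,12); WM=13
i=8 t=13 v=6: → [12,18); WM=13
i=9 t=14 v=3: → [12,18); WM=14
i=10 t=15 v=3: → [12,18); WM=15
i=11 t=16 v=3: → [12,18); WM=16
i=12 t=16 v=8: → [12,18); WM=16
i=13 t=17 v=2: → [12,18); WM=17
i=14 t=17 v=6: → [12,18); WM=17
i=15 t=20 v=1: → [18,24); WM=20; [12,18) fires=32
i=16 t=21 v=3: → [18,24); WM=21
i=17 t=22 v=6: → [18,24); WM=22
i=18 t=23 v=1: → [18,24); WM=23

3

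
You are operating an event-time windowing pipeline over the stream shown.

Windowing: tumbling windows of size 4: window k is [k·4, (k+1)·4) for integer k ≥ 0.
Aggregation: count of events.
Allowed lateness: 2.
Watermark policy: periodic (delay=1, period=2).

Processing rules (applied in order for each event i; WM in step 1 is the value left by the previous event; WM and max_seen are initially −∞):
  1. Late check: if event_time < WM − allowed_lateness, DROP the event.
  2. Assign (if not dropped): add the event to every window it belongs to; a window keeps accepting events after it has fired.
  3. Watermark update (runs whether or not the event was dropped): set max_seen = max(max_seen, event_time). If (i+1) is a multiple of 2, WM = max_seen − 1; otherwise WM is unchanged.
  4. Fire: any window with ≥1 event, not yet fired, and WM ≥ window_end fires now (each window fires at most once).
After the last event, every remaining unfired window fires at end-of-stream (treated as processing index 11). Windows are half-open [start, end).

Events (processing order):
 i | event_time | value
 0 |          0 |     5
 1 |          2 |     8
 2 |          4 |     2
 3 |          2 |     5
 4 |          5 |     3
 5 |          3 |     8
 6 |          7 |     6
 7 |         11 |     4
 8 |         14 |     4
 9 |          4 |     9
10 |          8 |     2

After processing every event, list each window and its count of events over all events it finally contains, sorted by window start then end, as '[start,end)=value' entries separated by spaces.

i=0 t=0 v=5: → [0,4); WM=−∞
i=1 t=2 v=8: → [0,4); WM=1
i=2 t=4 v=2: → [4,8); WM=1
i=3 t=2 v=5: → [0,4); WM=3
i=4 t=5 v=3: → [4,8); WM=3
i=5 t=3 v=8: → [0,4); WM=4; [0,4) fires=4
i=6 t=7 v=6: → [4,8); WM=4
i=7 t=11 v=4: → [8,12); WM=10; [4,8) fires=3
i=8 t=14 v=4: → [12,16); WM=10
i=9 t=4 v=9: DROP (t<10-2); WM=13; [8,12) fires=1
i=10 t=8 v=2: DROP (t<13-2); WM=13

[0,4)=4 [4,8)=3 [8,12)=1 [12,16)=1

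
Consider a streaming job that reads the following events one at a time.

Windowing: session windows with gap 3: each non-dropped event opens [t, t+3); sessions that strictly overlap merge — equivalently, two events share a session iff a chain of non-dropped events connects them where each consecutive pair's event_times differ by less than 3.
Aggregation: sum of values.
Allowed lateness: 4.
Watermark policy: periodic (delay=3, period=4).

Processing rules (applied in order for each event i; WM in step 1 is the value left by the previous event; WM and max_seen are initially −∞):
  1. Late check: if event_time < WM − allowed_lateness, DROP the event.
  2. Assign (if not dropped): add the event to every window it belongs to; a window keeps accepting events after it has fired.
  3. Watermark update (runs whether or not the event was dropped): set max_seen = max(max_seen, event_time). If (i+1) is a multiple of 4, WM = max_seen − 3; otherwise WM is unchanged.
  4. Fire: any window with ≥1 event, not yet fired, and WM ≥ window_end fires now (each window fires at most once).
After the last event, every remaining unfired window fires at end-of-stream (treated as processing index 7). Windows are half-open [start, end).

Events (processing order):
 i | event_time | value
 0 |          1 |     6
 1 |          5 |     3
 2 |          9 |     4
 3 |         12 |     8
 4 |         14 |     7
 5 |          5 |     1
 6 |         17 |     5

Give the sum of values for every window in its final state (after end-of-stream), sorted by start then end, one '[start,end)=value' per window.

[1,4)=6 [5,8)=4 [9,12)=4 [12,17)=15 [17,20)=5

i=0 t=1 v=6: → [1,4); WM=−∞
i=1 t=5 v=3: → [5,8); WM=−∞
i=2 t=9 v=4: → [9,12); WM=−∞
i=3 t=12 v=8: → [12,15); WM=9
i=4 t=14 v=7: → [12,17); WM=9
i=5 t=5 v=1: → [5,8); WM=9
i=6 t=17 v=5: → [17,20); WM=9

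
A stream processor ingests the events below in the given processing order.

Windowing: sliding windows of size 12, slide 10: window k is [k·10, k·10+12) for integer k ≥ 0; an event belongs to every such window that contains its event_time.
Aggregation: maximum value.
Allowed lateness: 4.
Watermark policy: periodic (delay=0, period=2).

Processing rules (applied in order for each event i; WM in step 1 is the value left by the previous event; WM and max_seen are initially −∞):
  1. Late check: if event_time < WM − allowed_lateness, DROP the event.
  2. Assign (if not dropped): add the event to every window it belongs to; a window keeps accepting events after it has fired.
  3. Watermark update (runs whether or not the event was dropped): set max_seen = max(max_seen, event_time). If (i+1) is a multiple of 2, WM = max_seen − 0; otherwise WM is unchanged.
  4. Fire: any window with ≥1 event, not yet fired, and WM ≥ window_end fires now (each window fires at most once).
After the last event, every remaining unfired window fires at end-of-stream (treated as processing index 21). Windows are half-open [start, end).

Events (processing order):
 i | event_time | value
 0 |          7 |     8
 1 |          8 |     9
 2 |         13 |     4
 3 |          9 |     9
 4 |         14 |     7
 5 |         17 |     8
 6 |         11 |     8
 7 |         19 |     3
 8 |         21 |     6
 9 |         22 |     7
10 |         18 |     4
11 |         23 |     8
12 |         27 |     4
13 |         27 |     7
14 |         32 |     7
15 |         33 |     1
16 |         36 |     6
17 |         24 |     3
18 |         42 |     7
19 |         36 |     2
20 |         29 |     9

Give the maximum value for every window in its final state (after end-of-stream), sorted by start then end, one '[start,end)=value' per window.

[0,12)=9 [10,22)=8 [20,32)=8 [30,42)=7 [40,52)=7

i=0 t=7 v=8: → [0,12); WM=−∞
i=1 t=8 v=9: → [0,12); WM=8
i=2 t=13 v=4: → [10,22); WM=8
i=3 t=9 v=9: → [0,12); WM=13; [0,12) fires=9
i=4 t=14 v=7: → [10,22); WM=13
i=5 t=17 v=8: → [10,22); WM=17
i=6 t=11 v=8: DROP (t<17-4); WM=17
i=7 t=19 v=3: → [10,22); WM=19
i=8 t=21 v=6: → [20,32),[10,22); WM=19
i=9 t=22 v=7: → [20,32); WM=22; [10,22) fires=8
i=10 t=18 v=4: → [10,22); WM=22
i=11 t=23 v=8: → [20,32); WM=23
i=12 t=27 v=4: → [20,32); WM=23
i=13 t=27 v=7: → [20,32); WM=27
i=14 t=32 v=7: → [30,42); WM=27
i=15 t=33 v=1: → [30,42); WM=33; [20,32) fires=8
i=16 t=36 v=6: → [30,42); WM=33
i=17 t=24 v=3: DROP (t<33-4); WM=36
i=18 t=42 v=7: → [40,52); WM=36
i=19 t=36 v=2: → [30,42); WM=42; [30,42) fires=7
i=20 t=29 v=9: DROP (t<42-4); WM=42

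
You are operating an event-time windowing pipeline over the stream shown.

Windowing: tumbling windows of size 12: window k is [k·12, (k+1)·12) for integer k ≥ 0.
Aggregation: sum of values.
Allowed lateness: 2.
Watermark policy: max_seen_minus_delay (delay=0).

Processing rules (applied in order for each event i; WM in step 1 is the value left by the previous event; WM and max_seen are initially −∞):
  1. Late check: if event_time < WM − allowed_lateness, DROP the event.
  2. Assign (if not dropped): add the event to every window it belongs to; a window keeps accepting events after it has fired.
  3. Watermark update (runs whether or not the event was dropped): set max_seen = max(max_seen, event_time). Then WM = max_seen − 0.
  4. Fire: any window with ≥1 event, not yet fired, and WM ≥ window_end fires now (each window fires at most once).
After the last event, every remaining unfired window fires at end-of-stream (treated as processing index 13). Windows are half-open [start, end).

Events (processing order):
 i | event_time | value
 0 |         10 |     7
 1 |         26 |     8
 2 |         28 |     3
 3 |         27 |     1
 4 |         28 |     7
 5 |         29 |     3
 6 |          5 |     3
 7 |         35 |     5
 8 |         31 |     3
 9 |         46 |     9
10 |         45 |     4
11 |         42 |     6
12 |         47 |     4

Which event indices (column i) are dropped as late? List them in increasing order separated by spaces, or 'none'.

i=0 t=10 v=7: → [0,12); WM=10
i=1 t=26 v=8: → [24,36); WM=26; [0,12) fires=7
i=2 t=28 v=3: → [24,36); WM=28
i=3 t=27 v=1: → [24,36); WM=28
i=4 t=28 v=7: → [24,36); WM=28
i=5 t=29 v=3: → [24,36); WM=29
i=6 t=5 v=3: DROP (t<29-2); WM=29
i=7 t=35 v=5: → [24,36); WM=35
i=8 t=31 v=3: DROP (t<35-2); WM=35
i=9 t=46 v=9: → [36,48); WM=46; [24,36) fires=27
i=10 t=45 v=4: → [36,48); WM=46
i=11 t=42 v=6: DROP (t<46-2); WM=46
i=12 t=47 v=4: → [36,48); WM=47

6 8 11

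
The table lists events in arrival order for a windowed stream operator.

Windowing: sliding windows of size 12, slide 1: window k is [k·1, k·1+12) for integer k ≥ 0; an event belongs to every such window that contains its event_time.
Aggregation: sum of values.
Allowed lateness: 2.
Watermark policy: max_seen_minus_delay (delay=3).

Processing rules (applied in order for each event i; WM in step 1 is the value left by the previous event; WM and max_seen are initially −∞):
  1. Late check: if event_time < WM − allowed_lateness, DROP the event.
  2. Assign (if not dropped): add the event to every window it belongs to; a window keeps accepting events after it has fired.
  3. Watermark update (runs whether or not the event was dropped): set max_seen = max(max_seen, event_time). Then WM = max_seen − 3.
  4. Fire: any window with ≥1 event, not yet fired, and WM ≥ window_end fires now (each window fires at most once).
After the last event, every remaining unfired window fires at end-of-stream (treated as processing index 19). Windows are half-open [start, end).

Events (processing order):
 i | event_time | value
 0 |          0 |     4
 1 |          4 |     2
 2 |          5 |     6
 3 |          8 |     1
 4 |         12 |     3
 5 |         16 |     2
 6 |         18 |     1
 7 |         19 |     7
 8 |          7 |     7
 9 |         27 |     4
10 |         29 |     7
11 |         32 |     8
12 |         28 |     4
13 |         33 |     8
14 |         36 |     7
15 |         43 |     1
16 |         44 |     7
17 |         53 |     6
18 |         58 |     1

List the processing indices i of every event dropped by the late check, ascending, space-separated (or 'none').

8

i=0 t=0 v=4: → [0,12); WM=-3
i=1 t=4 v=2: → [4,16),[3,15),[2,14),[1,13),[0,12); WM=1
i=2 t=5 v=6: → [5,17),[4,16),[3,15),[2,14),[1,13),[0,12); WM=2
i=3 t=8 v=1: → [8,20),[7,19),[6,18),[5,17),[4,16),[3,15),[2,14),[1,13),[0,12); WM=5
i=4 t=12 v=3: → [12,24),[11,23),[10,22),[9,21),[8,20),[7,19),[6,18),[5,17),[4,16),[3,15),[2,14),[1,13); WM=9
i=5 t=16 v=2: → [16,28),[15,27),[14,26),[13,25),[12,24),[11,23),[10,22),[9,21),[8,20),[7,19),[6,18),[5,17); WM=13; [0,12) fires=13 [1,13) fires=12
i=6 t=18 v=1: → [18,30),[17,29),[16,28),[15,27),[14,26),[13,25),[12,24),[11,23),[10,22),[9,21),[8,20),[7,19); WM=15; [2,14) fires=12 [3,15) fires=12
i=7 t=19 v=7: → [19,31),[18,30),[17,29),[16,28),[15,27),[14,26),[13,25),[12,24),[11,23),[10,22),[9,21),[8,20); WM=16; [4,16) fires=12
i=8 t=7 v=7: DROP (t<16-2); WM=16
i=9 t=27 v=4: → [27,39),[26,38),[25,37),[24,36),[23,35),[22,34),[21,33),[20,32),[19,31),[18,30),[17,29),[16,28); WM=24; [5,17) fires=12 [6,18) fires=6 [7,19) fires=7 [8,20) fires=14 [9,21) fires=13 [10,22) fires=13 [11,23) fires=13 [12,24) fires=13
i=10 t=29 v=7: → [29,41),[28,40),[27,39),[26,38),[25,37),[24,36),[23,35),[22,34),[21,33),[20,32),[19,31),[18,30); WM=26; [13,25) fires=10 [14,26) fires=10
i=11 t=32 v=8: → [32,44),[31,43),[30,42),[29,41),[28,40),[27,39),[26,38),[25,37),[24,36),[23,35),[22,34),[21,33); WM=29; [15,27) fires=10 [16,28) fires=14 [17,29) fires=12
i=12 t=28 v=4: → [28,40),[27,39),[26,38),[25,37),[24,36),[23,35),[22,34),[21,33),[20,32),[19,31),[18,30),[17,29); WM=29
i=13 t=33 v=8: → [33,45),[32,44),[31,43),[30,42),[29,41),[28,40),[27,39),[26,38),[25,37),[24,36),[23,35),[22,34); WM=30; [18,30) fires=23
i=14 t=36 v=7: → [36,48),[35,47),[34,46),[33,45),[32,44),[31,43),[30,42),[29,41),[28,40),[27,39),[26,38),[25,37); WM=33; [19,31) fires=22 [20,32) fires=15 [21,33) fires=23
i=15 t=43 v=1: → [43,55),[42,54),[41,53),[40,52),[39,51),[38,50),[37,49),[36,48),[35,47),[34,46),[33,45),[32,44); WM=40; [22,34) fires=31 [23,35) fires=31 [24,36) fires=31 [25,37) fires=38 [26,38) fires=38 [27,39) fires=38 [28,40) fires=34
i=16 t=44 v=7: → [44,56),[43,55),[42,54),[41,53),[40,52),[39,51),[38,50),[37,49),[36,48),[35,47),[34,46),[33,45); WM=41; [29,41) fires=30
i=17 t=53 v=6: → [53,65),[52,64),[51,63),[50,62),[49,61),[48,60),[47,59),[46,58),[45,57),[44,56),[43,55),[42,54); WM=50; [30,42) fires=23 [31,43) fires=23 [32,44) fires=24 [33,45) fires=23 [34,46) fires=15 [35,47) fires=15 [36,48) fires=15 [37,49) fires=8 [38,50) fires=8
i=18 t=58 v=1: → [58,70),[57,69),[56,68),[55,67),[54,66),[53,65),[52,64),[51,63),[50,62),[49,61),[48,60),[47,59); WM=55; [39,51) fires=8 [40,52) fires=8 [41,53) fires=8 [42,54) fires=14 [43,55) fires=14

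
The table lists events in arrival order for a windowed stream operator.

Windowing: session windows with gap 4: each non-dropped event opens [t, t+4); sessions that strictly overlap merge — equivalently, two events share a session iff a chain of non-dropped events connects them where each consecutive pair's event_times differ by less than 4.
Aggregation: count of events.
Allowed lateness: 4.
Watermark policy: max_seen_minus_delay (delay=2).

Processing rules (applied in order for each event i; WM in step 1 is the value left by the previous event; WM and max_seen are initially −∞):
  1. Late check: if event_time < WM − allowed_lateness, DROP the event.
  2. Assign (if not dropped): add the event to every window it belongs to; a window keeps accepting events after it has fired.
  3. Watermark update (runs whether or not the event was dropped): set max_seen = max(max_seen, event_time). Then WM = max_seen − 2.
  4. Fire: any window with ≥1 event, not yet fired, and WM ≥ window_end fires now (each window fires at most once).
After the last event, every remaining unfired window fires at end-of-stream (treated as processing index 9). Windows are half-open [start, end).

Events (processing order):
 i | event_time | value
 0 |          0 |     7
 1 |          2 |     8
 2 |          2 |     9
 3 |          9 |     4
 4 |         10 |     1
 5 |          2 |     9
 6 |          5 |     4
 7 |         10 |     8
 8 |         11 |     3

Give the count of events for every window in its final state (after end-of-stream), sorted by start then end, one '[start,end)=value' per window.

[0,9)=4 [9,15)=4

i=0 t=0 v=7: → [0,4); WM=-2
i=1 t=2 v=8: → [0,6); WM=0
i=2 t=2 v=9: → [0,6); WM=0
i=3 t=9 v=4: → [9,13); WM=7
i=4 t=10 v=1: → [9,14); WM=8
i=5 t=2 v=9: DROP (t<8-4); WM=8
i=6 t=5 v=4: → [0,9); WM=8
i=7 t=10 v=8: → [9,14); WM=8
i=8 t=11 v=3: → [9,15); WM=9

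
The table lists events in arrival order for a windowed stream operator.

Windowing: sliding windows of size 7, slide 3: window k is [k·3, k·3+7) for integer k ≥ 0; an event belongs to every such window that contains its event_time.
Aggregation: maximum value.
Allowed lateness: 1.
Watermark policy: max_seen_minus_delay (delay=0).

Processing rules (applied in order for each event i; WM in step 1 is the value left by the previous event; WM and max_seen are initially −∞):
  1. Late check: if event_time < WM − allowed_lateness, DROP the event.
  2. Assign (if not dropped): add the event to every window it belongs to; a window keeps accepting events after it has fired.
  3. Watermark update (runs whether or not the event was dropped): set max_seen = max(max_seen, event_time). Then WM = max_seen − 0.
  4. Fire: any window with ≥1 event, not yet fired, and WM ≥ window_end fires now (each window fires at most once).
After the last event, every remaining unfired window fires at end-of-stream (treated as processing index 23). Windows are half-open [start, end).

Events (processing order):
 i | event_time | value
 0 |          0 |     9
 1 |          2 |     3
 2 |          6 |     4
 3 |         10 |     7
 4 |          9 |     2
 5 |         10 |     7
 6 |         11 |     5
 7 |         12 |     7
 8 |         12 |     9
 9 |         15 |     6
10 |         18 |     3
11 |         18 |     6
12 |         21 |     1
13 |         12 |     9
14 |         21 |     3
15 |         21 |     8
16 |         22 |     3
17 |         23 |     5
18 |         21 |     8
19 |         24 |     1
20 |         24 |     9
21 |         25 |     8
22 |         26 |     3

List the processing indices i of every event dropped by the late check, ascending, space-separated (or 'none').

i=0 t=0 v=9: → [0,7); WM=0
i=1 t=2 v=3: → [0,7); WM=2
i=2 t=6 v=4: → [6,13),[3,10),[0,7); WM=6
i=3 t=10 v=7: → [9,16),[6,13); WM=10; [0,7) fires=9 [3,10) fires=4
i=4 t=9 v=2: → [9,16),[6,13),[3,10); WM=10
i=5 t=10 v=7: → [9,16),[6,13); WM=10
i=6 t=11 v=5: → [9,16),[6,13); WM=11
i=7 t=12 v=7: → [12,19),[9,16),[6,13); WM=12
i=8 t=12 v=9: → [12,19),[9,16),[6,13); WM=12
i=9 t=15 v=6: → [15,22),[12,19),[9,16); WM=15; [6,13) fires=9
i=10 t=18 v=3: → [18,25),[15,22),[12,19); WM=18; [9,16) fires=9
i=11 t=18 v=6: → [18,25),[15,22),[12,19); WM=18
i=12 t=21 v=1: → [21,28),[18,25),[15,22); WM=21; [12,19) fires=9
i=13 t=12 v=9: DROP (t<21-1); WM=21
i=14 t=21 v=3: → [21,28),[18,25),[15,22); WM=21
i=15 t=21 v=8: → [21,28),[18,25),[15,22); WM=21
i=16 t=22 v=3: → [21,28),[18,25); WM=22; [15,22) fires=8
i=17 t=23 v=5: → [21,28),[18,25); WM=23
i=18 t=21 v=8: DROP (t<23-1); WM=23
i=19 t=24 v=1: → [24,31),[21,28),[18,25); WM=24
i=20 t=24 v=9: → [24,31),[21,28),[18,25); WM=24
i=21 t=25 v=8: → [24,31),[21,28); WM=25; [18,25) fires=9
i=22 t=26 v=3: → [24,31),[21,28); WM=26

13 18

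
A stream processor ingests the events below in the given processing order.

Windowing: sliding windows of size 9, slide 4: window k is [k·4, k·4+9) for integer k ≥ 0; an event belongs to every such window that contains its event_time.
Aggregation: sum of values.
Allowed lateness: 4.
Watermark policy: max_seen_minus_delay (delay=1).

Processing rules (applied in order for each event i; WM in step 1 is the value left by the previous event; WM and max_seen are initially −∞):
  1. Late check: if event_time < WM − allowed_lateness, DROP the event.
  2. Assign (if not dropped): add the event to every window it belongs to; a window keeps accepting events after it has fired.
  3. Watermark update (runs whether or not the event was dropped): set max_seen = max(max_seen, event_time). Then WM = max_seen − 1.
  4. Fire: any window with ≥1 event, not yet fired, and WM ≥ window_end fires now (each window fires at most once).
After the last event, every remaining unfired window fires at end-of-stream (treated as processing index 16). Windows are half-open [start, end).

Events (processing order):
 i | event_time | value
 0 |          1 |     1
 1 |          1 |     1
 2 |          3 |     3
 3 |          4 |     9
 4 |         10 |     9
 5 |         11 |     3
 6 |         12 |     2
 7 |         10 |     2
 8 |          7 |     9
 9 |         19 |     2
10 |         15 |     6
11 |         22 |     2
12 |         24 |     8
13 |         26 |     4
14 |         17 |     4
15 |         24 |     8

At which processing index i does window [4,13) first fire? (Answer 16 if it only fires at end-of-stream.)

9

i=0 t=1 v=1: → [0,9); WM=0
i=1 t=1 v=1: → [0,9); WM=0
i=2 t=3 v=3: → [0,9); WM=2
i=3 t=4 v=9: → [4,13),[0,9); WM=3
i=4 t=10 v=9: → [8,17),[4,13); WM=9; [0,9) fires=14
i=5 t=11 v=3: → [8,17),[4,13); WM=10
i=6 t=12 v=2: → [12,21),[8,17),[4,13); WM=11
i=7 t=10 v=2: → [8,17),[4,13); WM=11
i=8 t=7 v=9: → [4,13),[0,9); WM=11
i=9 t=19 v=2: → [16,25),[12,21); WM=18; [4,13) fires=34 [8,17) fires=16
i=10 t=15 v=6: → [12,21),[8,17); WM=18
i=11 t=22 v=2: → [20,29),[16,25); WM=21; [12,21) fires=10
i=12 t=24 v=8: → [24,33),[20,29),[16,25); WM=23
i=13 t=26 v=4: → [24,33),[20,29); WM=25; [16,25) fires=12
i=14 t=17 v=4: DROP (t<25-4); WM=25
i=15 t=24 v=8: → [24,33),[20,29),[16,25); WM=25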